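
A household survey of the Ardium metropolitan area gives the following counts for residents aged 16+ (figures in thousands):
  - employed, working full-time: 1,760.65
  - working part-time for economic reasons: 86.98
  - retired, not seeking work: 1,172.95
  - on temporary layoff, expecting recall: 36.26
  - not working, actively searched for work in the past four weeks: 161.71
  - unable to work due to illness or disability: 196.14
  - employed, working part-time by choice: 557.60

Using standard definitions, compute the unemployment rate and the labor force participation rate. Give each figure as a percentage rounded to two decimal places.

Unemployment rate ≈ 7.60%; labor force participation rate ≈ 65.53%.

Employed = 1,760.65 + 86.98 + 557.60 = 2,405.23 thousand (anyone who worked, including part-time for economic reasons, counts as employed).
Unemployed = 36.26 + 161.71 = 197.97 thousand (jobless and actively searching, or on temporary layoff).
Labor force = 2,405.23 + 197.97 = 2,603.20 thousand.
Not in labor force = 1,172.95 + 196.14 = 1,369.09 thousand (those not working and not actively searching are outside the labor force).
Civilian working-age population = 2,603.20 + 1,369.09 = 3,972.29 thousand.
Unemployment rate = 197.97 / 2,603.20 = 7.60%.
Labor force participation rate = 2,603.20 / 3,972.29 = 65.53%.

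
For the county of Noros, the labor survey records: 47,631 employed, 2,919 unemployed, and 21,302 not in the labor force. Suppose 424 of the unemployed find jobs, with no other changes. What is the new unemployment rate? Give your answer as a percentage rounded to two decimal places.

Initially, labor force = 47,631 + 2,919 = 50,550, so u = 2,919/50,550 = 5.77%.
After the change, unemployed falls and employed rises by 424; labor force unchanged → E = 48,055, U = 2,495, labor force = 50,550.
New unemployment rate = 2,495 / 50,550 = 4.94%.

New unemployment rate ≈ 4.94%.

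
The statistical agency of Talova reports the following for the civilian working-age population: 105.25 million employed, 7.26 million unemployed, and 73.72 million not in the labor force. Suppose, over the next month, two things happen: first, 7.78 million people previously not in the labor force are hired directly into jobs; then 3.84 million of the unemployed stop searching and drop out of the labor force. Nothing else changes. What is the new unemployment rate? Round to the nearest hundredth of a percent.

Initially, labor force = 105.25 + 7.26 = 112.51 million, so u = 7.26/112.51 = 6.45%.
After the first change, employed and labor force both rise by 7.78; unemployed unchanged → E = 113.03, U = 7.26, labor force = 120.29 million.
After the second change, unemployed and labor force both fall by 3.84 → E = 113.03, U = 3.42, labor force = 116.45 million.
New unemployment rate = 3.42 / 116.45 = 2.94%.

New unemployment rate ≈ 2.94%.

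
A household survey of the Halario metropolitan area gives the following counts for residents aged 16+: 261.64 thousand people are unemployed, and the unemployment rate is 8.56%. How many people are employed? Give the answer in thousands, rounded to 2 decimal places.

About 2,794.90 thousand are employed.

Labor force = U / u = 261.64 / 0.0856 ≈ 3,056.54 thousand.
Employed = labor force − unemployed = 3,056.54 − 261.64 = 2,794.90 thousand.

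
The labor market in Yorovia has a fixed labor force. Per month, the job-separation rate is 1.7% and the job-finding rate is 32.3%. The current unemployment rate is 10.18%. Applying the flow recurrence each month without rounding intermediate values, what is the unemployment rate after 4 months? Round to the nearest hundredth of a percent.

Unemployment rate after four months ≈ 5.98%.

With a fixed labor force, u_{t+1} = u_t + s·(1−u_t) − f·u_t = u_t·(1−s−f) + s.
Here 1−s−f = 0.660 and s = 0.017.
u_1 = 0.101800 × 0.660 + 0.017 = 0.084188.
u_2 = 0.084188 × 0.660 + 0.017 = 0.072564.
u_3 = 0.072564 × 0.660 + 0.017 = 0.064892.
u_4 = 0.064892 × 0.660 + 0.017 = 0.059829.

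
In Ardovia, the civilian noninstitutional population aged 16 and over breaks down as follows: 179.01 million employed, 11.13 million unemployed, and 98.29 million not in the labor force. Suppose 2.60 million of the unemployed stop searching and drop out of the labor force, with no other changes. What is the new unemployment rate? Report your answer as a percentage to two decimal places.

New unemployment rate ≈ 4.55%.

Initially, labor force = 179.01 + 11.13 = 190.14 million, so u = 11.13/190.14 = 5.85%.
After the change, unemployed and labor force both fall by 2.60 → E = 179.01, U = 8.53, labor force = 187.54 million.
New unemployment rate = 8.53 / 187.54 = 4.55%.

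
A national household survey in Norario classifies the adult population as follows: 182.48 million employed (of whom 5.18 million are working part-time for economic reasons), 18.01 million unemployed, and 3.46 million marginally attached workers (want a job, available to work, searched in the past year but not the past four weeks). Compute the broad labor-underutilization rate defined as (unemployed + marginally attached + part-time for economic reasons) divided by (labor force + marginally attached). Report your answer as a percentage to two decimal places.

Labor force = 182.48 + 18.01 = 200.49 million.
Numerator = 18.01 + 3.46 + 5.18 = 26.65 million.
Denominator = 200.49 + 3.46 = 203.95 million.
Broad rate = 26.65 / 203.95 = 13.07%.

Broad underutilization rate ≈ 13.07%.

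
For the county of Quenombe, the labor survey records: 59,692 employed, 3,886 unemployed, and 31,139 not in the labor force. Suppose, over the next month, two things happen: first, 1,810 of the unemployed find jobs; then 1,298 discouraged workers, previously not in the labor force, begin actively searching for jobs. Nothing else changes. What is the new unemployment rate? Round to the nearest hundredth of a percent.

New unemployment rate ≈ 5.20%.

Initially, labor force = 59,692 + 3,886 = 63,578, so u = 3,886/63,578 = 6.11%.
After the first change, unemployed falls and employed rises by 1,810; labor force unchanged → E = 61,502, U = 2,076, labor force = 63,578.
After the second change, unemployed and labor force both rise by 1,298 → E = 61,502, U = 3,374, labor force = 64,876.
New unemployment rate = 3,374 / 64,876 = 5.20%.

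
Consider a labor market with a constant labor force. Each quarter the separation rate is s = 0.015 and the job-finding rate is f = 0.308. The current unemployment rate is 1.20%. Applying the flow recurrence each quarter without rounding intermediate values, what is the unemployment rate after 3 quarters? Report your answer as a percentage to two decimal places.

Unemployment rate after three quarters ≈ 3.58%.

With a fixed labor force, u_{t+1} = u_t + s·(1−u_t) − f·u_t = u_t·(1−s−f) + s.
Here 1−s−f = 0.677 and s = 0.015.
u_1 = 0.012000 × 0.677 + 0.015 = 0.023124.
u_2 = 0.023124 × 0.677 + 0.015 = 0.030655.
u_3 = 0.030655 × 0.677 + 0.015 = 0.035753.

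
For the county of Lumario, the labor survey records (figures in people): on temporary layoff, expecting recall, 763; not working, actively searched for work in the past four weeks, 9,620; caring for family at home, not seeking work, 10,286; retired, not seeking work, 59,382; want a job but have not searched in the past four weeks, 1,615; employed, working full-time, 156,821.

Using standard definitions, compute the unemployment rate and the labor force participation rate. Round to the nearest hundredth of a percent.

Employed = 156,821.
Unemployed = 763 + 9,620 = 10,383 (jobless and actively searching, or on temporary layoff).
Labor force = 156,821 + 10,383 = 167,204.
Not in labor force = 10,286 + 59,382 + 1,615 = 71,283 (those not working and not actively searching are outside the labor force — including those who want a job but have given up searching).
Civilian working-age population = 167,204 + 71,283 = 238,487.
Unemployment rate = 10,383 / 167,204 = 6.21%.
Labor force participation rate = 167,204 / 238,487 = 70.11%.

Unemployment rate ≈ 6.21%; labor force participation rate ≈ 70.11%.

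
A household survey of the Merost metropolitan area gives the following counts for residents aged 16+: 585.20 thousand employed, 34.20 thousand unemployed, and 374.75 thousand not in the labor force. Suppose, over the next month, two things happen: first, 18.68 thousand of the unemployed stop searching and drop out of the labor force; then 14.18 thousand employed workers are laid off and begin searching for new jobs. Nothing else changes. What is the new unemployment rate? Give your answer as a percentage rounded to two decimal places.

New unemployment rate ≈ 4.94%.

Initially, labor force = 585.20 + 34.20 = 619.40 thousand, so u = 34.20/619.40 = 5.52%.
After the first change, unemployed and labor force both fall by 18.68 → E = 585.20, U = 15.52, labor force = 600.72 thousand.
After the second change, employed falls and unemployed rises by 14.18; labor force unchanged → E = 571.02, U = 29.70, labor force = 600.72 thousand.
New unemployment rate = 29.70 / 600.72 = 4.94%.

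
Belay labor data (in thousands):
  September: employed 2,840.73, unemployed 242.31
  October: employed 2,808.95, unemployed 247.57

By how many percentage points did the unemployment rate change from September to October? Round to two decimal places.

September: labor force = 2,840.73 + 242.31 = 3,083.04; u = 242.31/3,083.04 = 7.86%.
October: labor force = 2,808.95 + 247.57 = 3,056.52; u = 247.57/3,056.52 = 8.10%.
Change = 8.10% − 7.86% = +0.24 pp.

The unemployment rate changed by +0.24 percentage points.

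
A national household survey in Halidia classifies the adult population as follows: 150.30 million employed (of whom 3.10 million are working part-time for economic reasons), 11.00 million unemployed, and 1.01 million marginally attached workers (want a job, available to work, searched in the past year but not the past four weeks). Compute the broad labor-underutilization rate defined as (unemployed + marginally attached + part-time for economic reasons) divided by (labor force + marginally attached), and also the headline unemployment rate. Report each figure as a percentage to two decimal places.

Labor force = 150.30 + 11.00 = 161.30 million.
Numerator = 11.00 + 1.01 + 3.10 = 15.11 million.
Denominator = 161.30 + 1.01 = 162.31 million.
Broad rate = 15.11 / 162.31 = 9.31%.
Headline unemployment rate = 11.00 / 161.30 = 6.82%.

Broad underutilization rate ≈ 9.31%; headline unemployment rate ≈ 6.82%.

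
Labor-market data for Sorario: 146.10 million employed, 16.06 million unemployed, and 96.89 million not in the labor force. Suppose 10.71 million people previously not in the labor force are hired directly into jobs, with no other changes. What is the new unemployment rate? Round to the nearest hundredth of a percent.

Initially, labor force = 146.10 + 16.06 = 162.16 million, so u = 16.06/162.16 = 9.90%.
After the change, employed and labor force both rise by 10.71; unemployed unchanged → E = 156.81, U = 16.06, labor force = 172.87 million.
New unemployment rate = 16.06 / 172.87 = 9.29%.

New unemployment rate ≈ 9.29%.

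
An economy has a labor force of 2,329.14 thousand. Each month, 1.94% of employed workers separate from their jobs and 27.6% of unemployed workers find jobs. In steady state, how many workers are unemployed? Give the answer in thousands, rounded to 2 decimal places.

About 152.96 thousand are unemployed in steady state.

Steady-state unemployment rate u* = s/(s+f) = 1.94/(1.94+27.6) = 0.065674.
Unemployed = u* × labor force = 0.065674 × 2,329.14 ≈ 152.96 thousand.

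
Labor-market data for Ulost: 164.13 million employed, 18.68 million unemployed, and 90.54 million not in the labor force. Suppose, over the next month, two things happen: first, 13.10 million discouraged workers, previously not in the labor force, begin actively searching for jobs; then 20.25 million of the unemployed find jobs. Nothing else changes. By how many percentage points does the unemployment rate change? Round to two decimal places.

The unemployment rate changes by −4.33 percentage points.

Initially, labor force = 164.13 + 18.68 = 182.81 million, so u = 18.68/182.81 = 10.22%.
After the first change, unemployed and labor force both rise by 13.10 → E = 164.13, U = 31.78, labor force = 195.91 million.
After the second change, unemployed falls and employed rises by 20.25; labor force unchanged → E = 184.38, U = 11.53, labor force = 195.91 million.
New unemployment rate = 11.53 / 195.91 = 5.89%.
Change = 5.89% − 10.22% = −4.33 percentage points.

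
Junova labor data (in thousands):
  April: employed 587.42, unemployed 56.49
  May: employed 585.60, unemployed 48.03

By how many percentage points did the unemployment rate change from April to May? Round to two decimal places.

April: labor force = 587.42 + 56.49 = 643.91; u = 56.49/643.91 = 8.77%.
May: labor force = 585.60 + 48.03 = 633.63; u = 48.03/633.63 = 7.58%.
Change = 7.58% − 8.77% = −1.19 pp.

The unemployment rate changed by −1.19 percentage points.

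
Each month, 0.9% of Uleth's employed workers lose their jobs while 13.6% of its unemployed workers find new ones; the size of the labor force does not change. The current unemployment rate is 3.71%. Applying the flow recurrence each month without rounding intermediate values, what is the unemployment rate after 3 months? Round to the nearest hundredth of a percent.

With a fixed labor force, u_{t+1} = u_t + s·(1−u_t) − f·u_t = u_t·(1−s−f) + s.
Here 1−s−f = 0.855 and s = 0.009.
u_1 = 0.037100 × 0.855 + 0.009 = 0.040720.
u_2 = 0.040720 × 0.855 + 0.009 = 0.043816.
u_3 = 0.043816 × 0.855 + 0.009 = 0.046463.

Unemployment rate after three months ≈ 4.65%.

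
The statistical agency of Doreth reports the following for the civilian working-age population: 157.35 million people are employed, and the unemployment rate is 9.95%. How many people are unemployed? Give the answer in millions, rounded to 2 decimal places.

Let U be the number unemployed. The labor force is E + U, and U/(E+U) = 0.0995.
So U = 0.0995 × 157.35 / (1 − 0.0995) = 15.6563 / 0.9005 ≈ 17.39 million.

About 17.39 million are unemployed.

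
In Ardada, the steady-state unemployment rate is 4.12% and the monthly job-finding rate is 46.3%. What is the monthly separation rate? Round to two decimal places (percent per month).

From u* = s/(s+f): s = u·f/(1−u).
s = 0.0412 × 46.3 / (1 − 0.0412) = 1.9076 / 0.9588 ≈ 1.99% per month.

Separation rate ≈ 1.99% per month.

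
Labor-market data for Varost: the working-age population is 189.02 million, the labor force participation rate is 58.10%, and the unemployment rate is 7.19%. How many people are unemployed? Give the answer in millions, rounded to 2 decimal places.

Labor force = 0.5810 × 189.02 = 109.82 million.
Unemployed = 0.0719 × 109.82 ≈ 7.90 million.

About 7.90 million are unemployed.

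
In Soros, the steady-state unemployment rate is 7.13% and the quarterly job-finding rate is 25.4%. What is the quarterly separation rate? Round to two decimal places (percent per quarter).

From u* = s/(s+f): s = u·f/(1−u).
s = 0.0713 × 25.4 / (1 − 0.0713) = 1.8110 / 0.9287 ≈ 1.95% per quarter.

Separation rate ≈ 1.95% per quarter.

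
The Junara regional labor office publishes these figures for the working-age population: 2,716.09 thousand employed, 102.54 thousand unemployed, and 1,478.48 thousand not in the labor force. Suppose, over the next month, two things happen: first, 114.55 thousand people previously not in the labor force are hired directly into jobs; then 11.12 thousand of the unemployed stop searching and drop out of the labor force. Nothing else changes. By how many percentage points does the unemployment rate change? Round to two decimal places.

The unemployment rate changes by −0.51 percentage points.

Initially, labor force = 2,716.09 + 102.54 = 2,818.63 thousand, so u = 102.54/2,818.63 = 3.64%.
After the first change, employed and labor force both rise by 114.55; unemployed unchanged → E = 2,830.64, U = 102.54, labor force = 2,933.18 thousand.
After the second change, unemployed and labor force both fall by 11.12 → E = 2,830.64, U = 91.42, labor force = 2,922.06 thousand.
New unemployment rate = 91.42 / 2,922.06 = 3.13%.
Change = 3.13% − 3.64% = −0.51 percentage points.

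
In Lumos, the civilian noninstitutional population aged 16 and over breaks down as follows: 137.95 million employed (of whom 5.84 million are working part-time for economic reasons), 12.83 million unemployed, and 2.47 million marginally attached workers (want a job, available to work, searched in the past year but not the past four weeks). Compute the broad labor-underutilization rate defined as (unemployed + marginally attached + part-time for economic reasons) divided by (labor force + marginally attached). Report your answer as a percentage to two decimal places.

Labor force = 137.95 + 12.83 = 150.78 million.
Numerator = 12.83 + 2.47 + 5.84 = 21.14 million.
Denominator = 150.78 + 2.47 = 153.25 million.
Broad rate = 21.14 / 153.25 = 13.79%.

Broad underutilization rate ≈ 13.79%.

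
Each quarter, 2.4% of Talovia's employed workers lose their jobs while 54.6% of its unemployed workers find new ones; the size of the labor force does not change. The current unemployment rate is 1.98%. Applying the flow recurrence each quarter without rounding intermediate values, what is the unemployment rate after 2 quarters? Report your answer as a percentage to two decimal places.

Unemployment rate after two quarters ≈ 3.80%.

With a fixed labor force, u_{t+1} = u_t + s·(1−u_t) − f·u_t = u_t·(1−s−f) + s.
Here 1−s−f = 0.430 and s = 0.024.
u_1 = 0.019800 × 0.430 + 0.024 = 0.032514.
u_2 = 0.032514 × 0.430 + 0.024 = 0.037981.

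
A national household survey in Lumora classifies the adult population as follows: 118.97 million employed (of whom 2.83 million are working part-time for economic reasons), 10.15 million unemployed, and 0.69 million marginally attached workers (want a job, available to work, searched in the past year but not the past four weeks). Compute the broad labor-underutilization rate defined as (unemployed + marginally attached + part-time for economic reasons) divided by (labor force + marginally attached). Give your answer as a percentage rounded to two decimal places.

Labor force = 118.97 + 10.15 = 129.12 million.
Numerator = 10.15 + 0.69 + 2.83 = 13.67 million.
Denominator = 129.12 + 0.69 = 129.81 million.
Broad rate = 13.67 / 129.81 = 10.53%.

Broad underutilization rate ≈ 10.53%.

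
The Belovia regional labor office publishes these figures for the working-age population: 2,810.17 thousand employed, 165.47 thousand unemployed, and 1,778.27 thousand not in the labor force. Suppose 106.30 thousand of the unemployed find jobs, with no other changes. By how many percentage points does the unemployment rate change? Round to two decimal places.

The unemployment rate changes by −3.57 percentage points.

Initially, labor force = 2,810.17 + 165.47 = 2,975.64 thousand, so u = 165.47/2,975.64 = 5.56%.
After the change, unemployed falls and employed rises by 106.30; labor force unchanged → E = 2,916.47, U = 59.17, labor force = 2,975.64 thousand.
New unemployment rate = 59.17 / 2,975.64 = 1.99%.
Change = 1.99% − 5.56% = −3.57 percentage points.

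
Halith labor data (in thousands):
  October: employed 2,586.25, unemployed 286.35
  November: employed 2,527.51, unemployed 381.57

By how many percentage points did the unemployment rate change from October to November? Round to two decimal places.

The unemployment rate changed by +3.15 percentage points.

October: labor force = 2,586.25 + 286.35 = 2,872.60; u = 286.35/2,872.60 = 9.97%.
November: labor force = 2,527.51 + 381.57 = 2,909.08; u = 381.57/2,909.08 = 13.12%.
Change = 13.12% − 9.97% = +3.15 pp.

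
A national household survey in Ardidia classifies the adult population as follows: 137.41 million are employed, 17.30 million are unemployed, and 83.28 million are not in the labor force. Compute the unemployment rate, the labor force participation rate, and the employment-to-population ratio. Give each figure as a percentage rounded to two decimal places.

Labor force = employed + unemployed = 137.41 + 17.30 = 154.71 million.
Working-age population = 154.71 + 83.28 = 237.99 million.
Unemployment rate = 17.30 / 154.71 = 11.18%.
Labor force participation rate = 154.71 / 237.99 = 65.01%.
Employment-population ratio = 137.41 / 237.99 = 57.74%.

Unemployment rate ≈ 11.18%; labor force participation rate ≈ 65.01%; employment-population ratio ≈ 57.74%.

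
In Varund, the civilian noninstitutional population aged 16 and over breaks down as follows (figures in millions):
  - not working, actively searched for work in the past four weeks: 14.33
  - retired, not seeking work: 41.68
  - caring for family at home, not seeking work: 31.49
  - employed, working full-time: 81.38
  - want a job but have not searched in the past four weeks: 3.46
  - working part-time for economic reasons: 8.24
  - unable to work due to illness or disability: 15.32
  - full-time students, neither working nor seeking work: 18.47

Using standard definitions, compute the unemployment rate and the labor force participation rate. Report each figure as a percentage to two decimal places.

Unemployment rate ≈ 13.79%; labor force participation rate ≈ 48.49%.

Employed = 81.38 + 8.24 = 89.62 million (anyone who worked, including part-time for economic reasons, counts as employed).
Unemployed = 14.33 million.
Labor force = 89.62 + 14.33 = 103.95 million.
Not in labor force = 41.68 + 31.49 + 3.46 + 15.32 + 18.47 = 110.42 million (those not working and not actively searching are outside the labor force — including those who want a job but have given up searching).
Civilian working-age population = 103.95 + 110.42 = 214.37 million.
Unemployment rate = 14.33 / 103.95 = 13.79%.
Labor force participation rate = 103.95 / 214.37 = 48.49%.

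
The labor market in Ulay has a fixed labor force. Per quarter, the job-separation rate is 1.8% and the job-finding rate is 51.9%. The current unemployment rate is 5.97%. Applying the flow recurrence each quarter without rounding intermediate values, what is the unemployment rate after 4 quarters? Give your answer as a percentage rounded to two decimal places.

Unemployment rate after four quarters ≈ 3.47%.

With a fixed labor force, u_{t+1} = u_t + s·(1−u_t) − f·u_t = u_t·(1−s−f) + s.
Here 1−s−f = 0.463 and s = 0.018.
u_1 = 0.059700 × 0.463 + 0.018 = 0.045641.
u_2 = 0.045641 × 0.463 + 0.018 = 0.039132.
u_3 = 0.039132 × 0.463 + 0.018 = 0.036118.
u_4 = 0.036118 × 0.463 + 0.018 = 0.034723.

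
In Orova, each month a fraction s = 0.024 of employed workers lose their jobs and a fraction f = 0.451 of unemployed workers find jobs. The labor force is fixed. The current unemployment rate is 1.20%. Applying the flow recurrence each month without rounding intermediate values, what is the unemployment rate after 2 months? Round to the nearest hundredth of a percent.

With a fixed labor force, u_{t+1} = u_t + s·(1−u_t) − f·u_t = u_t·(1−s−f) + s.
Here 1−s−f = 0.525 and s = 0.024.
u_1 = 0.012000 × 0.525 + 0.024 = 0.030300.
u_2 = 0.030300 × 0.525 + 0.024 = 0.039907.

Unemployment rate after two months ≈ 3.99%.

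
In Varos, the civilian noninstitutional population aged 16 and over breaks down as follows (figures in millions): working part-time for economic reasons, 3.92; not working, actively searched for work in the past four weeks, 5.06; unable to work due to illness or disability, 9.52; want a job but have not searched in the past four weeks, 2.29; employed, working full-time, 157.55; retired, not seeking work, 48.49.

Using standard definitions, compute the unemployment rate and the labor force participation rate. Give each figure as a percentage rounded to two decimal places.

Unemployment rate ≈ 3.04%; labor force participation rate ≈ 73.42%.

Employed = 3.92 + 157.55 = 161.47 million (anyone who worked, including part-time for economic reasons, counts as employed).
Unemployed = 5.06 million.
Labor force = 161.47 + 5.06 = 166.53 million.
Not in labor force = 9.52 + 2.29 + 48.49 = 60.30 million (those not working and not actively searching are outside the labor force — including those who want a job but have given up searching).
Civilian working-age population = 166.53 + 60.30 = 226.83 million.
Unemployment rate = 5.06 / 166.53 = 3.04%.
Labor force participation rate = 166.53 / 226.83 = 73.42%.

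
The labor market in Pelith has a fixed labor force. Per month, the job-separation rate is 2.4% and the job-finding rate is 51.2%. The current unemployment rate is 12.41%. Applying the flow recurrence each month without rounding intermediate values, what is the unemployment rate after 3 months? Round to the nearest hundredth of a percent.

With a fixed labor force, u_{t+1} = u_t + s·(1−u_t) − f·u_t = u_t·(1−s−f) + s.
Here 1−s−f = 0.464 and s = 0.024.
u_1 = 0.124100 × 0.464 + 0.024 = 0.081582.
u_2 = 0.081582 × 0.464 + 0.024 = 0.061854.
u_3 = 0.061854 × 0.464 + 0.024 = 0.052700.

Unemployment rate after three months ≈ 5.27%.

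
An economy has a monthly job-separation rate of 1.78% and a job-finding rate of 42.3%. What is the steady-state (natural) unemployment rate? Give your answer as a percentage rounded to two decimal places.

At steady state the flows balance: s·E = f·U, so U/(E+U) = s/(s+f).
u* = 1.78 / (1.78 + 42.3) = 1.78 / 44.08 = 4.04%.

Steady-state unemployment rate ≈ 4.04%.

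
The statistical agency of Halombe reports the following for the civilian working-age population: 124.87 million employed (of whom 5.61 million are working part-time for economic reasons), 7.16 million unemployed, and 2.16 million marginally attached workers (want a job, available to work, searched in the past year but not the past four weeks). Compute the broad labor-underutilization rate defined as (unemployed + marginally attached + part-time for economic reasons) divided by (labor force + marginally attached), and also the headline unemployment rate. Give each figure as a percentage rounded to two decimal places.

Labor force = 124.87 + 7.16 = 132.03 million.
Numerator = 7.16 + 2.16 + 5.61 = 14.93 million.
Denominator = 132.03 + 2.16 = 134.19 million.
Broad rate = 14.93 / 134.19 = 11.13%.
Headline unemployment rate = 7.16 / 132.03 = 5.42%.

Broad underutilization rate ≈ 11.13%; headline unemployment rate ≈ 5.42%.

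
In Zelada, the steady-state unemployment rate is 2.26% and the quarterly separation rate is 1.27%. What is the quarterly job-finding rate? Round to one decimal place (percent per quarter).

From u* = s/(s+f): f = s·(1−u)/u.
f = 1.27 × (1 − 0.0226) / 0.0226 = 1.2413 / 0.0226 ≈ 54.9% per quarter.

Job-finding rate ≈ 54.9% per quarter.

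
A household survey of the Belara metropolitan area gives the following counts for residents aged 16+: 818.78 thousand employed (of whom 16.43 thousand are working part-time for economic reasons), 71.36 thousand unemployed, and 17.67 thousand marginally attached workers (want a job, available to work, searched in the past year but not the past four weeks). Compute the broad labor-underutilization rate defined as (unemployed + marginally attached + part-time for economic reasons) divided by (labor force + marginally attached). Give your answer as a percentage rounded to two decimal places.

Broad underutilization rate ≈ 11.62%.

Labor force = 818.78 + 71.36 = 890.14 thousand.
Numerator = 71.36 + 17.67 + 16.43 = 105.46 thousand.
Denominator = 890.14 + 17.67 = 907.81 thousand.
Broad rate = 105.46 / 907.81 = 11.62%.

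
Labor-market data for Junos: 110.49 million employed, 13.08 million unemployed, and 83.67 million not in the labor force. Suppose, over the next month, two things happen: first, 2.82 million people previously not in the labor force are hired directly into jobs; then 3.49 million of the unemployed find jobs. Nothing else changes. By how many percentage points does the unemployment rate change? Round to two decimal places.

The unemployment rate changes by −3.00 percentage points.

Initially, labor force = 110.49 + 13.08 = 123.57 million, so u = 13.08/123.57 = 10.59%.
After the first change, employed and labor force both rise by 2.82; unemployed unchanged → E = 113.31, U = 13.08, labor force = 126.39 million.
After the second change, unemployed falls and employed rises by 3.49; labor force unchanged → E = 116.80, U = 9.59, labor force = 126.39 million.
New unemployment rate = 9.59 / 126.39 = 7.59%.
Change = 7.59% − 10.59% = −3.00 percentage points.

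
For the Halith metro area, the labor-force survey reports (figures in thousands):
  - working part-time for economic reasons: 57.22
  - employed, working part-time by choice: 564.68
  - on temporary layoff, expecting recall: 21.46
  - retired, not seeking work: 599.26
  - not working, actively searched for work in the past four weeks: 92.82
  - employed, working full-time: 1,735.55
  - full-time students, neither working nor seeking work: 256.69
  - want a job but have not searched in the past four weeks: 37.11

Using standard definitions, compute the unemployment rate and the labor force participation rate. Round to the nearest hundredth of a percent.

Unemployment rate ≈ 4.62%; labor force participation rate ≈ 73.46%.

Employed = 57.22 + 564.68 + 1,735.55 = 2,357.45 thousand (anyone who worked, including part-time for economic reasons, counts as employed).
Unemployed = 21.46 + 92.82 = 114.28 thousand (jobless and actively searching, or on temporary layoff).
Labor force = 2,357.45 + 114.28 = 2,471.73 thousand.
Not in labor force = 599.26 + 256.69 + 37.11 = 893.06 thousand (those not working and not actively searching are outside the labor force — including those who want a job but have given up searching).
Civilian working-age population = 2,471.73 + 893.06 = 3,364.79 thousand.
Unemployment rate = 114.28 / 2,471.73 = 4.62%.
Labor force participation rate = 2,471.73 / 3,364.79 = 73.46%.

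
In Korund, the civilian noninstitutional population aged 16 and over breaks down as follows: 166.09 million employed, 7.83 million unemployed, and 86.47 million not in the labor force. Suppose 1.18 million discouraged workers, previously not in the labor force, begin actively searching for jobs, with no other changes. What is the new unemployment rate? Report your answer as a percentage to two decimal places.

New unemployment rate ≈ 5.15%.

Initially, labor force = 166.09 + 7.83 = 173.92 million, so u = 7.83/173.92 = 4.50%.
After the change, unemployed and labor force both rise by 1.18 → E = 166.09, U = 9.01, labor force = 175.10 million.
New unemployment rate = 9.01 / 175.10 = 5.15%.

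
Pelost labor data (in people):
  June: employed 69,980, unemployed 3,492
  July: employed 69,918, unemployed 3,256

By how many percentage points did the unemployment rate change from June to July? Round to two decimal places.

June: labor force = 69,980 + 3,492 = 73,472; u = 3,492/73,472 = 4.75%.
July: labor force = 69,918 + 3,256 = 73,174; u = 3,256/73,174 = 4.45%.
Change = 4.45% − 4.75% = −0.30 pp.

The unemployment rate changed by −0.30 percentage points.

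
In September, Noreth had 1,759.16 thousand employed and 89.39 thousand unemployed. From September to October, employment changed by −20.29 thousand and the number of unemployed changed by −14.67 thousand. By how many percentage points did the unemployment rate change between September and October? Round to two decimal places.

The unemployment rate changed by −0.72 percentage points.

September: labor force = 1,759.16 + 89.39 = 1,848.55; u = 89.39/1,848.55 = 4.84%.
October: labor force = 1,738.87 + 74.72 = 1,813.59; u = 74.72/1,813.59 = 4.12%.
Change = 4.12% − 4.84% = −0.72 pp.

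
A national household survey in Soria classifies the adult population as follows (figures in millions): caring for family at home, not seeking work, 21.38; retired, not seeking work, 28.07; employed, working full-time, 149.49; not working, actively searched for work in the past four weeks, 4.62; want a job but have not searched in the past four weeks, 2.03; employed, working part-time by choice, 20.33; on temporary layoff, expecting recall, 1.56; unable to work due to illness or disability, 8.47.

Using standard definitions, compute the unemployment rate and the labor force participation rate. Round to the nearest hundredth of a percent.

Employed = 149.49 + 20.33 = 169.82 million.
Unemployed = 4.62 + 1.56 = 6.18 million (jobless and actively searching, or on temporary layoff).
Labor force = 169.82 + 6.18 = 176.00 million.
Not in labor force = 21.38 + 28.07 + 2.03 + 8.47 = 59.95 million (those not working and not actively searching are outside the labor force — including those who want a job but have given up searching).
Civilian working-age population = 176.00 + 59.95 = 235.95 million.
Unemployment rate = 6.18 / 176.00 = 3.51%.
Labor force participation rate = 176.00 / 235.95 = 74.59%.

Unemployment rate ≈ 3.51%; labor force participation rate ≈ 74.59%.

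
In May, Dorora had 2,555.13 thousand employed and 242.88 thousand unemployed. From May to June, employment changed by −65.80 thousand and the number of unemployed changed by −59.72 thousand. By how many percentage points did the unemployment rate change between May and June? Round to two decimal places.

May: labor force = 2,555.13 + 242.88 = 2,798.01; u = 242.88/2,798.01 = 8.68%.
June: labor force = 2,489.33 + 183.16 = 2,672.49; u = 183.16/2,672.49 = 6.85%.
Change = 6.85% − 8.68% = −1.83 pp.

The unemployment rate changed by −1.83 percentage points.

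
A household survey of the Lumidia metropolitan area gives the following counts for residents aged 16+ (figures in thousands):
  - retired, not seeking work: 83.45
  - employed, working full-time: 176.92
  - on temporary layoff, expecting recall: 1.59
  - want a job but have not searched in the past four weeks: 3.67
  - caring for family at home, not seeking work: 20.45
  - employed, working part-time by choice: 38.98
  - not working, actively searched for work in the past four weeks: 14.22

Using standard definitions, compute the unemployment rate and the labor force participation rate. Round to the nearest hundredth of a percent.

Unemployment rate ≈ 6.82%; labor force participation rate ≈ 68.29%.

Employed = 176.92 + 38.98 = 215.90 thousand.
Unemployed = 1.59 + 14.22 = 15.81 thousand (jobless and actively searching, or on temporary layoff).
Labor force = 215.90 + 15.81 = 231.71 thousand.
Not in labor force = 83.45 + 3.67 + 20.45 = 107.57 thousand (those not working and not actively searching are outside the labor force — including those who want a job but have given up searching).
Civilian working-age population = 231.71 + 107.57 = 339.28 thousand.
Unemployment rate = 15.81 / 231.71 = 6.82%.
Labor force participation rate = 231.71 / 339.28 = 68.29%.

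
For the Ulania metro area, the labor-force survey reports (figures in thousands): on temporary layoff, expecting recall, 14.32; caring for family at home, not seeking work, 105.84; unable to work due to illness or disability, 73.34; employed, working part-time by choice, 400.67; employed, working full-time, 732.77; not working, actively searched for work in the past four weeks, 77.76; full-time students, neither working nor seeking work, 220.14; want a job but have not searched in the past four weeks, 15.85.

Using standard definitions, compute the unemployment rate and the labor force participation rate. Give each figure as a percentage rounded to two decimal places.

Unemployment rate ≈ 7.51%; labor force participation rate ≈ 74.70%.

Employed = 400.67 + 732.77 = 1,133.44 thousand.
Unemployed = 14.32 + 77.76 = 92.08 thousand (jobless and actively searching, or on temporary layoff).
Labor force = 1,133.44 + 92.08 = 1,225.52 thousand.
Not in labor force = 105.84 + 73.34 + 220.14 + 15.85 = 415.17 thousand (those not working and not actively searching are outside the labor force — including those who want a job but have given up searching).
Civilian working-age population = 1,225.52 + 415.17 = 1,640.69 thousand.
Unemployment rate = 92.08 / 1,225.52 = 7.51%.
Labor force participation rate = 1,225.52 / 1,640.69 = 74.70%.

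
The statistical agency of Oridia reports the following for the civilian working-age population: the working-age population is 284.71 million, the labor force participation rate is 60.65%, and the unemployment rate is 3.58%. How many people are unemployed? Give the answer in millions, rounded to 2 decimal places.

About 6.18 million are unemployed.

Labor force = 0.6065 × 284.71 = 172.68 million.
Unemployed = 0.0358 × 172.68 ≈ 6.18 million.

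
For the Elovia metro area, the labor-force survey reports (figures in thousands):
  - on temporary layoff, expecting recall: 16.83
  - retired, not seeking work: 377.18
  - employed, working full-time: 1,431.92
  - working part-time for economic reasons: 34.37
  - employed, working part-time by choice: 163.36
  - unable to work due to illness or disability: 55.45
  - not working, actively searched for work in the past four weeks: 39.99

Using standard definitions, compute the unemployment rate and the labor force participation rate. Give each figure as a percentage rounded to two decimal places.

Unemployment rate ≈ 3.37%; labor force participation rate ≈ 79.58%.

Employed = 1,431.92 + 34.37 + 163.36 = 1,629.65 thousand (anyone who worked, including part-time for economic reasons, counts as employed).
Unemployed = 16.83 + 39.99 = 56.82 thousand (jobless and actively searching, or on temporary layoff).
Labor force = 1,629.65 + 56.82 = 1,686.47 thousand.
Not in labor force = 377.18 + 55.45 = 432.63 thousand (those not working and not actively searching are outside the labor force).
Civilian working-age population = 1,686.47 + 432.63 = 2,119.10 thousand.
Unemployment rate = 56.82 / 1,686.47 = 3.37%.
Labor force participation rate = 1,686.47 / 2,119.10 = 79.58%.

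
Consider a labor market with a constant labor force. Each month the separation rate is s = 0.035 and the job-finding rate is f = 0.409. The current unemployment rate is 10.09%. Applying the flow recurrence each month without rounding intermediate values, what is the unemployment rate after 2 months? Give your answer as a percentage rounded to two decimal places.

Unemployment rate after two months ≈ 8.57%.

With a fixed labor force, u_{t+1} = u_t + s·(1−u_t) − f·u_t = u_t·(1−s−f) + s.
Here 1−s−f = 0.556 and s = 0.035.
u_1 = 0.100900 × 0.556 + 0.035 = 0.091100.
u_2 = 0.091100 × 0.556 + 0.035 = 0.085652.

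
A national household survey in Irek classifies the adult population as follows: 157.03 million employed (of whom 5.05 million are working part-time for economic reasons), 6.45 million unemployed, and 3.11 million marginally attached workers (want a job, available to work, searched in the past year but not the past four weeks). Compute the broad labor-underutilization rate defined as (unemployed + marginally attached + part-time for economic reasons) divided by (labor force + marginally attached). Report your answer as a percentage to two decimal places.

Labor force = 157.03 + 6.45 = 163.48 million.
Numerator = 6.45 + 3.11 + 5.05 = 14.61 million.
Denominator = 163.48 + 3.11 = 166.59 million.
Broad rate = 14.61 / 166.59 = 8.77%.

Broad underutilization rate ≈ 8.77%.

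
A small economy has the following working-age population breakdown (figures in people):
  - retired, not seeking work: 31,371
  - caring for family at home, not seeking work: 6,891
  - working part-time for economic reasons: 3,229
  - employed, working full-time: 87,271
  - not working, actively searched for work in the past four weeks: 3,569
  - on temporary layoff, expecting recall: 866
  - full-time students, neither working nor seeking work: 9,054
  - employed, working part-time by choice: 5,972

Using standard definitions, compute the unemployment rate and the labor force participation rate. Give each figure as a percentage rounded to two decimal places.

Employed = 3,229 + 87,271 + 5,972 = 96,472 (anyone who worked, including part-time for economic reasons, counts as employed).
Unemployed = 3,569 + 866 = 4,435 (jobless and actively searching, or on temporary layoff).
Labor force = 96,472 + 4,435 = 100,907.
Not in labor force = 31,371 + 6,891 + 9,054 = 47,316 (those not working and not actively searching are outside the labor force).
Civilian working-age population = 100,907 + 47,316 = 148,223.
Unemployment rate = 4,435 / 100,907 = 4.40%.
Labor force participation rate = 100,907 / 148,223 = 68.08%.

Unemployment rate ≈ 4.40%; labor force participation rate ≈ 68.08%.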